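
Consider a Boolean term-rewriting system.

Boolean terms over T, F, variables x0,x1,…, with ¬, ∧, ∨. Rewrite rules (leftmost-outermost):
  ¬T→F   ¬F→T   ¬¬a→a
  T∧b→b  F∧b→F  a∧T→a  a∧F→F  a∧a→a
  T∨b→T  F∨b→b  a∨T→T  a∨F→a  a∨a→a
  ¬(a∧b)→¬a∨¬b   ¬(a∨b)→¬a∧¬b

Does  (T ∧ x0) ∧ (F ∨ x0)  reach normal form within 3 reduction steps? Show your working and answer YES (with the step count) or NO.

  start: (T ∧ x0) ∧ (F ∨ x0)
  [1] x0 ∧ (F ∨ x0)
  [2] x0 ∧ x0
  [3] x0

Answer: YES — reaches normal form x0 in 3 ≤ 3 steps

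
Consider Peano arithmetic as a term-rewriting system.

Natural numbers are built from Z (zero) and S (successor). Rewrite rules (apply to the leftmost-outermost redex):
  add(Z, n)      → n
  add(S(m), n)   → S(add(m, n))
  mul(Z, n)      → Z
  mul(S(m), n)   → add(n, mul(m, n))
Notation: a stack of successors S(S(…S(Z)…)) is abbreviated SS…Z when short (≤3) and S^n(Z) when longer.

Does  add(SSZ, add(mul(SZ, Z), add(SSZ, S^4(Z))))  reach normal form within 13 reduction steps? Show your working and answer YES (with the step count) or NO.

  start: add(SSZ, add(mul(SZ, Z), add(SSZ, S^4(Z))))
  →1  S(add(SZ, add(mul(SZ, Z), add(SSZ, S^4(Z)))))
  →2  S(S(add(Z, add(mul(SZ, Z), add(SSZ, S^4(Z))))))
  →3  S(S(add(mul(SZ, Z), add(SSZ, S^4(Z)))))
  →4  S(S(add(add(Z, mul(Z, Z)), add(SSZ, S^4(Z)))))
  →5  S(S(add(mul(Z, Z), add(SSZ, S^4(Z)))))
  →6  S(S(add(Z, add(SSZ, S^4(Z)))))
  →7  S(S(add(SSZ, S^4(Z))))
  →8  S(S(S(add(SZ, S^4(Z)))))
  →9  S(S(S(S(add(Z, S^4(Z))))))
  →10  S^8(Z)

Answer: YES — reaches normal form S^8(Z) in 10 ≤ 13 steps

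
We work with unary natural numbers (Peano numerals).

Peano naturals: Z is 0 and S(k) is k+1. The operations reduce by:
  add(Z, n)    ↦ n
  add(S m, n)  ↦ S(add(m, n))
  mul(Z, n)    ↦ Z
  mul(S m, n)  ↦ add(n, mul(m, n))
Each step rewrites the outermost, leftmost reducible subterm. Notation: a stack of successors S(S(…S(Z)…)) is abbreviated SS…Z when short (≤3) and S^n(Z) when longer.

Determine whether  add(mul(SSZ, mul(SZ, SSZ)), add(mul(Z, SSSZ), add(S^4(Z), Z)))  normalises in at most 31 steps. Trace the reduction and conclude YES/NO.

  start: add(mul(SSZ, mul(SZ, SSZ)), add(mul(Z, SSSZ), add(S^4(Z), Z)))
  →1  add(add(mul(SZ, SSZ), mul(SZ, mul(SZ, SSZ))), add(mul(Z, SSSZ), add(S^4(Z), Z)))
  →2  add(add(add(SSZ, mul(Z, SSZ)), mul(SZ, mul(SZ, SSZ))), add(mul(Z, SSSZ), add(S^4(Z), Z)))
  →3  add(add(S(add(SZ, mul(Z, SSZ))), mul(SZ, mul(SZ, SSZ))), add(mul(Z, SSSZ), add(S^4(Z), Z)))
  →4  add(S(add(add(SZ, mul(Z, SSZ)), mul(SZ, mul(SZ, SSZ)))), add(mul(Z, SSSZ), add(S^4(Z), Z)))
  →5  S(add(add(add(SZ, mul(Z, SSZ)), mul(SZ, mul(SZ, SSZ))), add(mul(Z, SSSZ), add(S^4(Z), Z))))
  →6  S(add(add(S(add(Z, mul(Z, SSZ))), mul(SZ, mul(SZ, SSZ))), add(mul(Z, SSSZ), add(S^4(Z), Z))))
  →7  S(add(S(add(add(Z, mul(Z, SSZ)), mul(SZ, mul(SZ, SSZ)))), add(mul(Z, SSSZ), add(S^4(Z), Z))))
  →8  S(S(add(add(add(Z, mul(Z, SSZ)), mul(SZ, mul(SZ, SSZ))), add(mul(Z, SSSZ), add(S^4(Z), Z)))))
  →9  S(S(add(add(mul(Z, SSZ), mul(SZ, mul(SZ, SSZ))), add(mul(Z, SSSZ), add(S^4(Z), Z)))))
  →10  S(S(add(add(Z, mul(SZ, mul(SZ, SSZ))), add(mul(Z, SSSZ), add(S^4(Z), Z)))))
  →11  S(S(add(mul(SZ, mul(SZ, SSZ)), add(mul(Z, SSSZ), add(S^4(Z), Z)))))
  →12  S(S(add(add(mul(SZ, SSZ), mul(Z, mul(SZ, SSZ))), add(mul(Z, SSSZ), add(S^4(Z), Z)))))
  →13  S(S(add(add(add(SSZ, mul(Z, SSZ)), mul(Z, mul(SZ, SSZ))), add(mul(Z, SSSZ), add(S^4(Z), Z)))))
  →14  S(S(add(add(S(add(SZ, mul(Z, SSZ))), mul(Z, mul(SZ, SSZ))), add(mul(Z, SSSZ), add(S^4(Z), Z)))))
  →15  S(S(add(S(add(add(SZ, mul(Z, SSZ)), mul(Z, mul(SZ, SSZ)))), add(mul(Z, SSSZ), add(S^4(Z), Z)))))
  →16  S(S(S(add(add(add(SZ, mul(Z, SSZ)), mul(Z, mul(SZ, SSZ))), add(mul(Z, SSSZ), add(S^4(Z), Z))))))
  →17  S(S(S(add(add(S(add(Z, mul(Z, SSZ))), mul(Z, mul(SZ, SSZ))), add(mul(Z, SSSZ), add(S^4(Z), Z))))))
  →18  S(S(S(add(S(add(add(Z, mul(Z, SSZ)), mul(Z, mul(SZ, SSZ)))), add(mul(Z, SSSZ), add(S^4(Z), Z))))))
  →19  S(S(S(S(add(add(add(Z, mul(Z, SSZ)), mul(Z, mul(SZ, SSZ))), add(mul(Z, SSSZ), add(S^4(Z), Z)))))))
  →20  S(S(S(S(add(add(mul(Z, SSZ), mul(Z, mul(SZ, SSZ))), add(mul(Z, SSSZ), add(S^4(Z), Z)))))))
  →21  S(S(S(S(add(add(Z, mul(Z, mul(SZ, SSZ))), add(mul(Z, SSSZ), add(S^4(Z), Z)))))))
  →22  S(S(S(S(add(mul(Z, mul(SZ, SSZ)), add(mul(Z, SSSZ), add(S^4(Z), Z)))))))
  →23  S(S(S(S(add(Z, add(mul(Z, SSSZ), add(S^4(Z), Z)))))))
  →24  S(S(S(S(add(mul(Z, SSSZ), add(S^4(Z), Z))))))
  →25  S(S(S(S(add(Z, add(S^4(Z), Z))))))
  →26  S(S(S(S(add(S^4(Z), Z)))))
  →27  S(S(S(S(S(add(SSSZ, Z))))))
  →28  S(S(S(S(S(S(add(SSZ, Z)))))))
  →29  S(S(S(S(S(S(S(add(SZ, Z))))))))
  →30  S(S(S(S(S(S(S(S(add(Z, Z)))))))))
  →31  S^8(Z)

Answer: YES — reaches normal form S^8(Z) in 31 ≤ 31 steps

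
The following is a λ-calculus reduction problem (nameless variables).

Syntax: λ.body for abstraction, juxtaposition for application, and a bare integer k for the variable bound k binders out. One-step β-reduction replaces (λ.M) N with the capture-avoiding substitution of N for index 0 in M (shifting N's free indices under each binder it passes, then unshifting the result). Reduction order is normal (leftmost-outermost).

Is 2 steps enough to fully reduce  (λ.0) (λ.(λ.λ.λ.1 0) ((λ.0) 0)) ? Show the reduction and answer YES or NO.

  start: (λ.0) (λ.(λ.λ.λ.1 0) ((λ.0) 0))
  [1] λ.(λ.λ.λ.1 0) ((λ.0) 0)
  [2] λ.λ.λ.1 0

Answer: YES — reaches normal form λ.λ.λ.1 0 in 2 ≤ 2 steps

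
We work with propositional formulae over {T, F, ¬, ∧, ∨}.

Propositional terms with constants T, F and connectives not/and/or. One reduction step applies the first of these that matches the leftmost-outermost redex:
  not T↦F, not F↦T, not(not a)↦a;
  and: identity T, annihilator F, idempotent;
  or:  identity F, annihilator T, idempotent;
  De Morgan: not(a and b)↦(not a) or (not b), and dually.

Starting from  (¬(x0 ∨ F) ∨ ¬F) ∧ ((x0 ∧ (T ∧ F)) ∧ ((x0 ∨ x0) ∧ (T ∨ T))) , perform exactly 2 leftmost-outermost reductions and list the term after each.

  start: (¬(x0 ∨ F) ∨ ¬F) ∧ ((x0 ∧ (T ∧ F)) ∧ ((x0 ∨ x0) ∧ (T ∨ T)))
  step 1: ((¬x0 ∧ ¬F) ∨ ¬F) ∧ ((x0 ∧ (T ∧ F)) ∧ ((x0 ∨ x0) ∧ (T ∨ T)))
  step 2: ((¬x0 ∧ T) ∨ ¬F) ∧ ((x0 ∧ (T ∧ F)) ∧ ((x0 ∨ x0) ∧ (T ∨ T)))

Answer: after 2 steps: ((¬x0 ∧ T) ∨ ¬F) ∧ ((x0 ∧ (T ∧ F)) ∧ ((x0 ∨ x0) ∧ (T ∨ T)))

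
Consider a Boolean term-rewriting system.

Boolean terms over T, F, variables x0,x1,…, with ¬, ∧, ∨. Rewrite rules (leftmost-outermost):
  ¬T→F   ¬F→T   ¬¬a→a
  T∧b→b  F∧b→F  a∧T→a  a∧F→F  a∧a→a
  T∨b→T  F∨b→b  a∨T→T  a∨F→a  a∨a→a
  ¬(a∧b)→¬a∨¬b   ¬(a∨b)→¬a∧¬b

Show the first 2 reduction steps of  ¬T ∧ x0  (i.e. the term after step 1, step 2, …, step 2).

Answer: after 2 steps: F

Derivation:
  start: ¬T ∧ x0
  step 1: F ∧ x0
  step 2: F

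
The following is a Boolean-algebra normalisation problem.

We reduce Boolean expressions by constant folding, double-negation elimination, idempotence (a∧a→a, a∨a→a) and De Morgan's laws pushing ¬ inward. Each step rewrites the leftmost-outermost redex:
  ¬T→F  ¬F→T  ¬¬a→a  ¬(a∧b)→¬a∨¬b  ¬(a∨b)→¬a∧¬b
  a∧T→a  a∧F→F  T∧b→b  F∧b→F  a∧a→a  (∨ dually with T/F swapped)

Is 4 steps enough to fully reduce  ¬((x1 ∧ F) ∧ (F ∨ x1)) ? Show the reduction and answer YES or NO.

Answer: NO — after 4 steps the term is T ∨ ¬(F ∨ x1), not yet normal

Reduction:
  start: ¬((x1 ∧ F) ∧ (F ∨ x1))
  [1] ¬(x1 ∧ F) ∨ ¬(F ∨ x1)
  [2] (¬x1 ∨ ¬F) ∨ ¬(F ∨ x1)
  [3] (¬x1 ∨ T) ∨ ¬(F ∨ x1)
  [4] T ∨ ¬(F ∨ x1)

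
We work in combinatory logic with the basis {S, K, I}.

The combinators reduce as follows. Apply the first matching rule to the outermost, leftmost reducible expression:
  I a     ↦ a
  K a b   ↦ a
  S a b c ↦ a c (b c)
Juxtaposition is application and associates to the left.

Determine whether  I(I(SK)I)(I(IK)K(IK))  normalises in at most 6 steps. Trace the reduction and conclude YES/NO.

  start: I(I(SK)I)(I(IK)K(IK))
  [1] I(SK)I(I(IK)K(IK))
  [2] SKI(I(IK)K(IK))
  [3] K(I(IK)K(IK))(I(I(IK)K(IK)))
  [4] I(IK)K(IK)
  [5] IKK(IK)
  [6] KK(IK)

Answer: NO — after 6 steps the term is KK(IK), not yet normal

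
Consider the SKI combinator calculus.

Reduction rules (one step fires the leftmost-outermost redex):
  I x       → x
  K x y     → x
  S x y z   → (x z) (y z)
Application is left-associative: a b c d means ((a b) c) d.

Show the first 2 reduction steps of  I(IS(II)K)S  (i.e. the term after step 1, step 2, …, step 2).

Answer: after 2 steps: S(II)KS

Working:
  start: I(IS(II)K)S
  step 1: IS(II)KS
  step 2: S(II)KS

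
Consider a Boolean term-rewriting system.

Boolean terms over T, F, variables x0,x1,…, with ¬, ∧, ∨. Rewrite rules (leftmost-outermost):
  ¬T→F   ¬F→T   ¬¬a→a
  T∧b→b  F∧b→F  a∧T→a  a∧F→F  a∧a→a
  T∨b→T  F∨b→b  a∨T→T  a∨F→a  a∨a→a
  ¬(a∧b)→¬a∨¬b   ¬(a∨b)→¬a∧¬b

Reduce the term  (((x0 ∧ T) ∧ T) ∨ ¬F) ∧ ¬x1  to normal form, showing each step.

  start: (((x0 ∧ T) ∧ T) ∨ ¬F) ∧ ¬x1
  [1] ((x0 ∧ T) ∨ ¬F) ∧ ¬x1
  [2] (x0 ∨ ¬F) ∧ ¬x1
  [3] (x0 ∨ T) ∧ ¬x1
  [4] T ∧ ¬x1
  [5] ¬x1

Answer: normal form = ¬x1  (in 5 steps)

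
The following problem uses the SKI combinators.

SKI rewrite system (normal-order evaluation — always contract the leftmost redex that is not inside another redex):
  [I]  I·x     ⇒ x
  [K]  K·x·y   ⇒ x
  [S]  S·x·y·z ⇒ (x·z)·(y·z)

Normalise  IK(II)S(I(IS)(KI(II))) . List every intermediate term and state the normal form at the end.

Answer: normal form = SI  (in 7 steps)

Derivation:
  start: IK(II)S(I(IS)(KI(II)))
  step 1: K(II)S(I(IS)(KI(II)))
  step 2: II(I(IS)(KI(II)))
  step 3: I(I(IS)(KI(II)))
  step 4: I(IS)(KI(II))
  step 5: IS(KI(II))
  step 6: S(KI(II))
  step 7: SI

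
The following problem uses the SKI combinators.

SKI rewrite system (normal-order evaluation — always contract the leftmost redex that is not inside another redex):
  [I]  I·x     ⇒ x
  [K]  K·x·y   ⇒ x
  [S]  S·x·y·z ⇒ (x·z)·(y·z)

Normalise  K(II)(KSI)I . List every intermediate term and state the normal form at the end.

Answer: normal form = I  (in 3 steps)

Working:
  start: K(II)(KSI)I
  [1] III
  [2] II
  [3] I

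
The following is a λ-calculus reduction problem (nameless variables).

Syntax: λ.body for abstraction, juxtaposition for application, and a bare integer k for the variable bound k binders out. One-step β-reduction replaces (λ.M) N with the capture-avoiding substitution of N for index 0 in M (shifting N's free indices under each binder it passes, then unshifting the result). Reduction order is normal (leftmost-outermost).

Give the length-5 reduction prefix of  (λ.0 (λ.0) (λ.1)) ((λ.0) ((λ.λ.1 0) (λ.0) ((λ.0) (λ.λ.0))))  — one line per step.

Answer: after 5 steps: (λ.0) (λ.λ.0) (λ.0) (λ.(λ.0) ((λ.λ.1 0) (λ.0) ((λ.0) (λ.λ.0))))

Derivation:
  start: (λ.0 (λ.0) (λ.1)) ((λ.0) ((λ.λ.1 0) (λ.0) ((λ.0) (λ.λ.0))))
  →1  (λ.0) ((λ.λ.1 0) (λ.0) ((λ.0) (λ.λ.0))) (λ.0) (λ.(λ.0) ((λ.λ.1 0) (λ.0) ((λ.0) (λ.λ.0))))
  →2  (λ.λ.1 0) (λ.0) ((λ.0) (λ.λ.0)) (λ.0) (λ.(λ.0) ((λ.λ.1 0) (λ.0) ((λ.0) (λ.λ.0))))
  →3  (λ.(λ.0) 0) ((λ.0) (λ.λ.0)) (λ.0) (λ.(λ.0) ((λ.λ.1 0) (λ.0) ((λ.0) (λ.λ.0))))
  →4  (λ.0) ((λ.0) (λ.λ.0)) (λ.0) (λ.(λ.0) ((λ.λ.1 0) (λ.0) ((λ.0) (λ.λ.0))))
  →5  (λ.0) (λ.λ.0) (λ.0) (λ.(λ.0) ((λ.λ.1 0) (λ.0) ((λ.0) (λ.λ.0))))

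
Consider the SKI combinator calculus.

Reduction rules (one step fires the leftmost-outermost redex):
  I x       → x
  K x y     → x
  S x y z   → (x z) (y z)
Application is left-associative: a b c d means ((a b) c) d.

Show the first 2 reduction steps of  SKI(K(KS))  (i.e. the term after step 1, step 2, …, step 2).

Answer: after 2 steps: K(KS)

Reduction:
  start: SKI(K(KS))
  →1  K(K(KS))(I(K(KS)))
  →2  K(KS)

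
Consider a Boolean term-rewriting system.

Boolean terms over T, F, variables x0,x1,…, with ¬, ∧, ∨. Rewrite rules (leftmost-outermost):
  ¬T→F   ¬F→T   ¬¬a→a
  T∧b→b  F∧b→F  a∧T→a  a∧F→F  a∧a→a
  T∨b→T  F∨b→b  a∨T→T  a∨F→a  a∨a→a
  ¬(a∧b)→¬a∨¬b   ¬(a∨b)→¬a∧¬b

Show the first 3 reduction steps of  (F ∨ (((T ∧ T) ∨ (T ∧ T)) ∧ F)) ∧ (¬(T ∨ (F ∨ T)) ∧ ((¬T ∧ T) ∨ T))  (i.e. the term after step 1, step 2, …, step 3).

Answer: after 3 steps: F

Reduction:
  start: (F ∨ (((T ∧ T) ∨ (T ∧ T)) ∧ F)) ∧ (¬(T ∨ (F ∨ T)) ∧ ((¬T ∧ T) ∨ T))
  [1] (((T ∧ T) ∨ (T ∧ T)) ∧ F) ∧ (¬(T ∨ (F ∨ T)) ∧ ((¬T ∧ T) ∨ T))
  [2] F ∧ (¬(T ∨ (F ∨ T)) ∧ ((¬T ∧ T) ∨ T))
  [3] F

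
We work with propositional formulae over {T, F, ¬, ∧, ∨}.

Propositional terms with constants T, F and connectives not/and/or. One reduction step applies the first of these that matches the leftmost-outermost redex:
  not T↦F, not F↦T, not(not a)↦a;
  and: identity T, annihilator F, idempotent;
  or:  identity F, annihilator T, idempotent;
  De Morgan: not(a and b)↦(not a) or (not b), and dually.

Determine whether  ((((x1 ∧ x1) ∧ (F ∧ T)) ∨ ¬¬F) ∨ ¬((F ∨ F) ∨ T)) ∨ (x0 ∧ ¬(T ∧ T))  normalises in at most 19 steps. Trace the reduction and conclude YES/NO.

  start: ((((x1 ∧ x1) ∧ (F ∧ T)) ∨ ¬¬F) ∨ ¬((F ∨ F) ∨ T)) ∨ (x0 ∧ ¬(T ∧ T))
  step 1: (((x1 ∧ (F ∧ T)) ∨ ¬¬F) ∨ ¬((F ∨ F) ∨ T)) ∨ (x0 ∧ ¬(T ∧ T))
  step 2: (((x1 ∧ F) ∨ ¬¬F) ∨ ¬((F ∨ F) ∨ T)) ∨ (x0 ∧ ¬(T ∧ T))
  step 3: ((F ∨ ¬¬F) ∨ ¬((F ∨ F) ∨ T)) ∨ (x0 ∧ ¬(T ∧ T))
  step 4: (¬¬F ∨ ¬((F ∨ F) ∨ T)) ∨ (x0 ∧ ¬(T ∧ T))
  step 5: (F ∨ ¬((F ∨ F) ∨ T)) ∨ (x0 ∧ ¬(T ∧ T))
  step 6: ¬((F ∨ F) ∨ T) ∨ (x0 ∧ ¬(T ∧ T))
  step 7: (¬(F ∨ F) ∧ ¬T) ∨ (x0 ∧ ¬(T ∧ T))
  step 8: ((¬F ∧ ¬F) ∧ ¬T) ∨ (x0 ∧ ¬(T ∧ T))
  step 9: (¬F ∧ ¬T) ∨ (x0 ∧ ¬(T ∧ T))
  step 10: (T ∧ ¬T) ∨ (x0 ∧ ¬(T ∧ T))
  step 11: ¬T ∨ (x0 ∧ ¬(T ∧ T))
  step 12: F ∨ (x0 ∧ ¬(T ∧ T))
  step 13: x0 ∧ ¬(T ∧ T)
  step 14: x0 ∧ (¬T ∨ ¬T)
  step 15: x0 ∧ ¬T
  step 16: x0 ∧ F
  step 17: F

Answer: YES — reaches normal form F in 17 ≤ 19 steps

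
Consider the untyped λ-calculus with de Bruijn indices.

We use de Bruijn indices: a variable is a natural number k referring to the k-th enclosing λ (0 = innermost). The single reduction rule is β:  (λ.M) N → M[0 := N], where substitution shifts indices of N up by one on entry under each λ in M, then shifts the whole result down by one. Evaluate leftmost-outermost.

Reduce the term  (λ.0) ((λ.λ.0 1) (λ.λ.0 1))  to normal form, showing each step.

  start: (λ.0) ((λ.λ.0 1) (λ.λ.0 1))
  [1] (λ.λ.0 1) (λ.λ.0 1)
  [2] λ.0 (λ.λ.0 1)

Answer: normal form = λ.0 (λ.λ.0 1)  (in 2 steps)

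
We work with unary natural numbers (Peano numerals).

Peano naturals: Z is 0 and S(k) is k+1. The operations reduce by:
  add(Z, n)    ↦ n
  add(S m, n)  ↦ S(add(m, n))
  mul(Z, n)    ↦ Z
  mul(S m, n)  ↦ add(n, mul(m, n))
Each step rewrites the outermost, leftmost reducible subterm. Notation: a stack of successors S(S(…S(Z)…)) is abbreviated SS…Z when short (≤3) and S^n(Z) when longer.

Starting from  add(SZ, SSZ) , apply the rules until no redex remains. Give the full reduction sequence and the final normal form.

  start: add(SZ, SSZ)
  →1  S(add(Z, SSZ))
  →2  SSSZ

Answer: normal form = SSSZ  (in 2 steps)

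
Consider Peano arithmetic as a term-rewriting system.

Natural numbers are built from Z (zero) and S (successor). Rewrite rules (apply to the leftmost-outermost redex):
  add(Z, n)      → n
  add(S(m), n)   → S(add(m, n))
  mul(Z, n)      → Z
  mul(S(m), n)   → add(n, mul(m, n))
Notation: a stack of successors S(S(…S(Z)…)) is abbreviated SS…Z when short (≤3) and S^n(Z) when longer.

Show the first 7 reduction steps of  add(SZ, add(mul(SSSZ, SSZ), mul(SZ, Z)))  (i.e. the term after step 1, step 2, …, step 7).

  start: add(SZ, add(mul(SSSZ, SSZ), mul(SZ, Z)))
  step 1: S(add(Z, add(mul(SSSZ, SSZ), mul(SZ, Z))))
  step 2: S(add(mul(SSSZ, SSZ), mul(SZ, Z)))
  step 3: S(add(add(SSZ, mul(SSZ, SSZ)), mul(SZ, Z)))
  step 4: S(add(S(add(SZ, mul(SSZ, SSZ))), mul(SZ, Z)))
  step 5: S(S(add(add(SZ, mul(SSZ, SSZ)), mul(SZ, Z))))
  step 6: S(S(add(S(add(Z, mul(SSZ, SSZ))), mul(SZ, Z))))
  step 7: S(S(S(add(add(Z, mul(SSZ, SSZ)), mul(SZ, Z)))))

Answer: after 7 steps: S(S(S(add(add(Z, mul(SSZ, SSZ)), mul(SZ, Z)))))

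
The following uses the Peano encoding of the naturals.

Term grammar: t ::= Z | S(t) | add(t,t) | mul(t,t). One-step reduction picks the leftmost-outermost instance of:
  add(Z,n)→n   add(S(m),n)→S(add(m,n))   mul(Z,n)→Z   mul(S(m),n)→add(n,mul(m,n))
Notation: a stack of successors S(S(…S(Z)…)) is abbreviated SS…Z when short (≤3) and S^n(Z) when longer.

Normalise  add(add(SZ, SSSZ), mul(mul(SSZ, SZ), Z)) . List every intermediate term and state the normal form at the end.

  start: add(add(SZ, SSSZ), mul(mul(SSZ, SZ), Z))
  [1] add(S(add(Z, SSSZ)), mul(mul(SSZ, SZ), Z))
  [2] S(add(add(Z, SSSZ), mul(mul(SSZ, SZ), Z)))
  [3] S(add(SSSZ, mul(mul(SSZ, SZ), Z)))
  [4] S(S(add(SSZ, mul(mul(SSZ, SZ), Z))))
  [5] S(S(S(add(SZ, mul(mul(SSZ, SZ), Z)))))
  [6] S(S(S(S(add(Z, mul(mul(SSZ, SZ), Z))))))
  [7] S(S(S(S(mul(mul(SSZ, SZ), Z)))))
  [8] S(S(S(S(mul(add(SZ, mul(SZ, SZ)), Z)))))
  [9] S(S(S(S(mul(S(add(Z, mul(SZ, SZ))), Z)))))
  [10] S(S(S(S(add(Z, mul(add(Z, mul(SZ, SZ)), Z))))))
  [11] S(S(S(S(mul(add(Z, mul(SZ, SZ)), Z)))))
  [12] S(S(S(S(mul(mul(SZ, SZ), Z)))))
  [13] S(S(S(S(mul(add(SZ, mul(Z, SZ)), Z)))))
  [14] S(S(S(S(mul(S(add(Z, mul(Z, SZ))), Z)))))
  [15] S(S(S(S(add(Z, mul(add(Z, mul(Z, SZ)), Z))))))
  [16] S(S(S(S(mul(add(Z, mul(Z, SZ)), Z)))))
  [17] S(S(S(S(mul(mul(Z, SZ), Z)))))
  [18] S(S(S(S(mul(Z, Z)))))
  [19] S^4(Z)

Answer: normal form = S^4(Z)  (in 19 steps)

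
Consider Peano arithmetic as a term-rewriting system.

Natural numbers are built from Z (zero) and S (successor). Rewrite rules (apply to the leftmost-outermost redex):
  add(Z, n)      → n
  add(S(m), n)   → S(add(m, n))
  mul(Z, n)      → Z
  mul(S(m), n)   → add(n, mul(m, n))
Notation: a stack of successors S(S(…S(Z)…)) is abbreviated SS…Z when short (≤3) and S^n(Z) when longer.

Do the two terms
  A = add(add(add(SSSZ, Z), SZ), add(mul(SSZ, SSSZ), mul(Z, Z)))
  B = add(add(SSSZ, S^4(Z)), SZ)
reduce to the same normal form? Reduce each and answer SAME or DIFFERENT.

Answer: DIFFERENT — A ⇓ S^10(Z), B ⇓ S^8(Z)

Derivation:
Term A:
  start: add(add(add(SSSZ, Z), SZ), add(mul(SSZ, SSSZ), mul(Z, Z)))
  [1] add(add(S(add(SSZ, Z)), SZ), add(mul(SSZ, SSSZ), mul(Z, Z)))
  [2] add(S(add(add(SSZ, Z), SZ)), add(mul(SSZ, SSSZ), mul(Z, Z)))
  [3] S(add(add(add(SSZ, Z), SZ), add(mul(SSZ, SSSZ), mul(Z, Z))))
  [4] S(add(add(S(add(SZ, Z)), SZ), add(mul(SSZ, SSSZ), mul(Z, Z))))
  [5] S(add(S(add(add(SZ, Z), SZ)), add(mul(SSZ, SSSZ), mul(Z, Z))))
  [6] S(S(add(add(add(SZ, Z), SZ), add(mul(SSZ, SSSZ), mul(Z, Z)))))
  [7] S(S(add(add(S(add(Z, Z)), SZ), add(mul(SSZ, SSSZ), mul(Z, Z)))))
  [8] S(S(add(S(add(add(Z, Z), SZ)), add(mul(SSZ, SSSZ), mul(Z, Z)))))
  [9] S(S(S(add(add(add(Z, Z), SZ), add(mul(SSZ, SSSZ), mul(Z, Z))))))
  [10] S(S(S(add(add(Z, SZ), add(mul(SSZ, SSSZ), mul(Z, Z))))))
  [11] S(S(S(add(SZ, add(mul(SSZ, SSSZ), mul(Z, Z))))))
  [12] S(S(S(S(add(Z, add(mul(SSZ, SSSZ), mul(Z, Z)))))))
  [13] S(S(S(S(add(mul(SSZ, SSSZ), mul(Z, Z))))))
  [14] S(S(S(S(add(add(SSSZ, mul(SZ, SSSZ)), mul(Z, Z))))))
  [15] S(S(S(S(add(S(add(SSZ, mul(SZ, SSSZ))), mul(Z, Z))))))
  [16] S(S(S(S(S(add(add(SSZ, mul(SZ, SSSZ)), mul(Z, Z)))))))
  [17] S(S(S(S(S(add(S(add(SZ, mul(SZ, SSSZ))), mul(Z, Z)))))))
  [18] S(S(S(S(S(S(add(add(SZ, mul(SZ, SSSZ)), mul(Z, Z))))))))
  [19] S(S(S(S(S(S(add(S(add(Z, mul(SZ, SSSZ))), mul(Z, Z))))))))
  [20] S(S(S(S(S(S(S(add(add(Z, mul(SZ, SSSZ)), mul(Z, Z)))))))))
  [21] S(S(S(S(S(S(S(add(mul(SZ, SSSZ), mul(Z, Z)))))))))
  [22] S(S(S(S(S(S(S(add(add(SSSZ, mul(Z, SSSZ)), mul(Z, Z)))))))))
  [23] S(S(S(S(S(S(S(add(S(add(SSZ, mul(Z, SSSZ))), mul(Z, Z)))))))))
  [24] S(S(S(S(S(S(S(S(add(add(SSZ, mul(Z, SSSZ)), mul(Z, Z))))))))))
  [25] S(S(S(S(S(S(S(S(add(S(add(SZ, mul(Z, SSSZ))), mul(Z, Z))))))))))
  [26] S(S(S(S(S(S(S(S(S(add(add(SZ, mul(Z, SSSZ)), mul(Z, Z)))))))))))
  [27] S(S(S(S(S(S(S(S(S(add(S(add(Z, mul(Z, SSSZ))), mul(Z, Z)))))))))))
  [28] S(S(S(S(S(S(S(S(S(S(add(add(Z, mul(Z, SSSZ)), mul(Z, Z))))))))))))
  [29] S(S(S(S(S(S(S(S(S(S(add(mul(Z, SSSZ), mul(Z, Z))))))))))))
  [30] S(S(S(S(S(S(S(S(S(S(add(Z, mul(Z, Z))))))))))))
  [31] S(S(S(S(S(S(S(S(S(S(mul(Z, Z)))))))))))
  [32] S^10(Z)

Term B:
  start: add(add(SSSZ, S^4(Z)), SZ)
  [1] add(S(add(SSZ, S^4(Z))), SZ)
  [2] S(add(add(SSZ, S^4(Z)), SZ))
  [3] S(add(S(add(SZ, S^4(Z))), SZ))
  [4] S(S(add(add(SZ, S^4(Z)), SZ)))
  [5] S(S(add(S(add(Z, S^4(Z))), SZ)))
  [6] S(S(S(add(add(Z, S^4(Z)), SZ))))
  [7] S(S(S(add(S^4(Z), SZ))))
  [8] S(S(S(S(add(SSSZ, SZ)))))
  [9] S(S(S(S(S(add(SSZ, SZ))))))
  [10] S(S(S(S(S(S(add(SZ, SZ)))))))
  [11] S(S(S(S(S(S(S(add(Z, SZ))))))))
  [12] S^8(Z)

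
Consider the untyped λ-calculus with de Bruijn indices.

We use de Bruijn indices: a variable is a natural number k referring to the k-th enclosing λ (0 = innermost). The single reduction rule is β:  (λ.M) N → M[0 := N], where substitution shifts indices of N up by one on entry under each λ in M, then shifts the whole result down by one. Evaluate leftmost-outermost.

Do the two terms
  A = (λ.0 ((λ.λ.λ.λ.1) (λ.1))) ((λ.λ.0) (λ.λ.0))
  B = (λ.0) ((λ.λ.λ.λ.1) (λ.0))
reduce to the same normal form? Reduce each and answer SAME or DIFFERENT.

Term A:
  start: (λ.0 ((λ.λ.λ.λ.1) (λ.1))) ((λ.λ.0) (λ.λ.0))
  step 1: (λ.λ.0) (λ.λ.0) ((λ.λ.λ.λ.1) (λ.(λ.λ.0) (λ.λ.0)))
  step 2: (λ.0) ((λ.λ.λ.λ.1) (λ.(λ.λ.0) (λ.λ.0)))
  step 3: (λ.λ.λ.λ.1) (λ.(λ.λ.0) (λ.λ.0))
  step 4: λ.λ.λ.1

Term B:
  start: (λ.0) ((λ.λ.λ.λ.1) (λ.0))
  step 1: (λ.λ.λ.λ.1) (λ.0)
  step 2: λ.λ.λ.1

Answer: SAME — A ⇓ λ.λ.λ.1, B ⇓ λ.λ.λ.1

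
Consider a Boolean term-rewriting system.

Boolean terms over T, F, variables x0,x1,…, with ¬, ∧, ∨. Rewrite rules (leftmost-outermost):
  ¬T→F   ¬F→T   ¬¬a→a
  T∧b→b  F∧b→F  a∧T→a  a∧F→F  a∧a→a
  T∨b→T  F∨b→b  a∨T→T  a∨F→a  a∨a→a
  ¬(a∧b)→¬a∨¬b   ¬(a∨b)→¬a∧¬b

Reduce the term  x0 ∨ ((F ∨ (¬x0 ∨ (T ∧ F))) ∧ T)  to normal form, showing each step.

  start: x0 ∨ ((F ∨ (¬x0 ∨ (T ∧ F))) ∧ T)
  [1] x0 ∨ (F ∨ (¬x0 ∨ (T ∧ F)))
  [2] x0 ∨ (¬x0 ∨ (T ∧ F))
  [3] x0 ∨ (¬x0 ∨ F)
  [4] x0 ∨ ¬x0

Answer: normal form = x0 ∨ ¬x0  (in 4 steps)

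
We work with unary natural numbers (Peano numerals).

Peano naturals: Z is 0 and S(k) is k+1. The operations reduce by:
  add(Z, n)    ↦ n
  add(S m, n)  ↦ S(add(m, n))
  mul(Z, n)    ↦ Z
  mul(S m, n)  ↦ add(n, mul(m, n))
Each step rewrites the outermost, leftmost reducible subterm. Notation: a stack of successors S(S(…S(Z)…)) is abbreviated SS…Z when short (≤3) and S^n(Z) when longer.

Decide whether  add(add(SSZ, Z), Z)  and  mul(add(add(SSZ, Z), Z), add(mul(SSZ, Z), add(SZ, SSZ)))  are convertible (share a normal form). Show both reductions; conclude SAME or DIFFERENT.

Answer: DIFFERENT — A ⇓ SSZ, B ⇓ S^6(Z)

Working:
Term A:
  start: add(add(SSZ, Z), Z)
  [1] add(S(add(SZ, Z)), Z)
  [2] S(add(add(SZ, Z), Z))
  [3] S(add(S(add(Z, Z)), Z))
  [4] S(S(add(add(Z, Z), Z)))
  [5] S(S(add(Z, Z)))
  [6] SSZ

Term B:
  start: mul(add(add(SSZ, Z), Z), add(mul(SSZ, Z), add(SZ, SSZ)))
  [1] mul(add(S(add(SZ, Z)), Z), add(mul(SSZ, Z), add(SZ, SSZ)))
  [2] mul(S(add(add(SZ, Z), Z)), add(mul(SSZ, Z), add(SZ, SSZ)))
  [3] add(add(mul(SSZ, Z), add(SZ, SSZ)), mul(add(add(SZ, Z), Z), add(mul(SSZ, Z), add(SZ, SSZ))))
  [4] add(add(add(Z, mul(SZ, Z)), add(SZ, SSZ)), mul(add(add(SZ, Z), Z), add(mul(SSZ, Z), add(SZ, SSZ))))
  [5] add(add(mul(SZ, Z), add(SZ, SSZ)), mul(add(add(SZ, Z), Z), add(mul(SSZ, Z), add(SZ, SSZ))))
  [6] add(add(add(Z, mul(Z, Z)), add(SZ, SSZ)), mul(add(add(SZ, Z), Z), add(mul(SSZ, Z), add(SZ, SSZ))))
  [7] add(add(mul(Z, Z), add(SZ, SSZ)), mul(add(add(SZ, Z), Z), add(mul(SSZ, Z), add(SZ, SSZ))))
  [8] add(add(Z, add(SZ, SSZ)), mul(add(add(SZ, Z), Z), add(mul(SSZ, Z), add(SZ, SSZ))))
  [9] add(add(SZ, SSZ), mul(add(add(SZ, Z), Z), add(mul(SSZ, Z), add(SZ, SSZ))))
  [10] add(S(add(Z, SSZ)), mul(add(add(SZ, Z), Z), add(mul(SSZ, Z), add(SZ, SSZ))))
  [11] S(add(add(Z, SSZ), mul(add(add(SZ, Z), Z), add(mul(SSZ, Z), add(SZ, SSZ)))))
  [12] S(add(SSZ, mul(add(add(SZ, Z), Z), add(mul(SSZ, Z), add(SZ, SSZ)))))
  [13] S(S(add(SZ, mul(add(add(SZ, Z), Z), add(mul(SSZ, Z), add(SZ, SSZ))))))
  [14] S(S(S(add(Z, mul(add(add(SZ, Z), Z), add(mul(SSZ, Z), add(SZ, SSZ)))))))
  [15] S(S(S(mul(add(add(SZ, Z), Z), add(mul(SSZ, Z), add(SZ, SSZ))))))
  [16] S(S(S(mul(add(S(add(Z, Z)), Z), add(mul(SSZ, Z), add(SZ, SSZ))))))
  [17] S(S(S(mul(S(add(add(Z, Z), Z)), add(mul(SSZ, Z), add(SZ, SSZ))))))
  [18] S(S(S(add(add(mul(SSZ, Z), add(SZ, SSZ)), mul(add(add(Z, Z), Z), add(mul(SSZ, Z), add(SZ, SSZ)))))))
  [19] S(S(S(add(add(add(Z, mul(SZ, Z)), add(SZ, SSZ)), mul(add(add(Z, Z), Z), add(mul(SSZ, Z), add(SZ, SSZ)))))))
  [20] S(S(S(add(add(mul(SZ, Z), add(SZ, SSZ)), mul(add(add(Z, Z), Z), add(mul(SSZ, Z), add(SZ, SSZ)))))))
  [21] S(S(S(add(add(add(Z, mul(Z, Z)), add(SZ, SSZ)), mul(add(add(Z, Z), Z), add(mul(SSZ, Z), add(SZ, SSZ)))))))
  [22] S(S(S(add(add(mul(Z, Z), add(SZ, SSZ)), mul(add(add(Z, Z), Z), add(mul(SSZ, Z), add(SZ, SSZ)))))))
  [23] S(S(S(add(add(Z, add(SZ, SSZ)), mul(add(add(Z, Z), Z), add(mul(SSZ, Z), add(SZ, SSZ)))))))
  [24] S(S(S(add(add(SZ, SSZ), mul(add(add(Z, Z), Z), add(mul(SSZ, Z), add(SZ, SSZ)))))))
  [25] S(S(S(add(S(add(Z, SSZ)), mul(add(add(Z, Z), Z), add(mul(SSZ, Z), add(SZ, SSZ)))))))
  [26] S(S(S(S(add(add(Z, SSZ), mul(add(add(Z, Z), Z), add(mul(SSZ, Z), add(SZ, SSZ))))))))
  [27] S(S(S(S(add(SSZ, mul(add(add(Z, Z), Z), add(mul(SSZ, Z), add(SZ, SSZ))))))))
  [28] S(S(S(S(S(add(SZ, mul(add(add(Z, Z), Z), add(mul(SSZ, Z), add(SZ, SSZ)))))))))
  [29] S(S(S(S(S(S(add(Z, mul(add(add(Z, Z), Z), add(mul(SSZ, Z), add(SZ, SSZ))))))))))
  [30] S(S(S(S(S(S(mul(add(add(Z, Z), Z), add(mul(SSZ, Z), add(SZ, SSZ)))))))))
  [31] S(S(S(S(S(S(mul(add(Z, Z), add(mul(SSZ, Z), add(SZ, SSZ)))))))))
  [32] S(S(S(S(S(S(mul(Z, add(mul(SSZ, Z), add(SZ, SSZ)))))))))
  [33] S^6(Z)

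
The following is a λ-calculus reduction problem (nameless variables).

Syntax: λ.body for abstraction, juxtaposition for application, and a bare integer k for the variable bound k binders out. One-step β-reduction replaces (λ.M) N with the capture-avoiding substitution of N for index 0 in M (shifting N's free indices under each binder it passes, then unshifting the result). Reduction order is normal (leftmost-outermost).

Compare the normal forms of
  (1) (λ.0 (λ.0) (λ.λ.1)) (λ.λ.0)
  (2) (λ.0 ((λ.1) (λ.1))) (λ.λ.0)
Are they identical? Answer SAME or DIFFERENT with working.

Term A:
  start: (λ.0 (λ.0) (λ.λ.1)) (λ.λ.0)
  [1] (λ.λ.0) (λ.0) (λ.λ.1)
  [2] (λ.0) (λ.λ.1)
  [3] λ.λ.1

Term B:
  start: (λ.0 ((λ.1) (λ.1))) (λ.λ.0)
  [1] (λ.λ.0) ((λ.λ.λ.0) (λ.λ.λ.0))
  [2] λ.0

Answer: DIFFERENT — A ⇓ λ.λ.1, B ⇓ λ.0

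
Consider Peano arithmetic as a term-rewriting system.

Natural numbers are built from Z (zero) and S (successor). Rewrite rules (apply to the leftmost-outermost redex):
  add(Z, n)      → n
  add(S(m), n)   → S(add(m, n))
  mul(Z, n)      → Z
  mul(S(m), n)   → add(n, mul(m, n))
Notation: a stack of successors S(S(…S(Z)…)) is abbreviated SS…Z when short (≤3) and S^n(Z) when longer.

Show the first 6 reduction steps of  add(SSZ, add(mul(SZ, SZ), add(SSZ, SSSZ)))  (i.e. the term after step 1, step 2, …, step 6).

Answer: after 6 steps: S(S(S(add(add(Z, mul(Z, SZ)), add(SSZ, SSSZ)))))

Working:
  start: add(SSZ, add(mul(SZ, SZ), add(SSZ, SSSZ)))
  →1  S(add(SZ, add(mul(SZ, SZ), add(SSZ, SSSZ))))
  →2  S(S(add(Z, add(mul(SZ, SZ), add(SSZ, SSSZ)))))
  →3  S(S(add(mul(SZ, SZ), add(SSZ, SSSZ))))
  →4  S(S(add(add(SZ, mul(Z, SZ)), add(SSZ, SSSZ))))
  →5  S(S(add(S(add(Z, mul(Z, SZ))), add(SSZ, SSSZ))))
  →6  S(S(S(add(add(Z, mul(Z, SZ)), add(SSZ, SSSZ)))))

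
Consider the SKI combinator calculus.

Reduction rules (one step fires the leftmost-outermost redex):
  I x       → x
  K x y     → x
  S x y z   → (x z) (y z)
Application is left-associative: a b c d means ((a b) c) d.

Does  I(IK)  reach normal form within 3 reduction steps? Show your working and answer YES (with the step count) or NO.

Answer: YES — reaches normal form K in 2 ≤ 3 steps

Derivation:
  start: I(IK)
  step 1: IK
  step 2: K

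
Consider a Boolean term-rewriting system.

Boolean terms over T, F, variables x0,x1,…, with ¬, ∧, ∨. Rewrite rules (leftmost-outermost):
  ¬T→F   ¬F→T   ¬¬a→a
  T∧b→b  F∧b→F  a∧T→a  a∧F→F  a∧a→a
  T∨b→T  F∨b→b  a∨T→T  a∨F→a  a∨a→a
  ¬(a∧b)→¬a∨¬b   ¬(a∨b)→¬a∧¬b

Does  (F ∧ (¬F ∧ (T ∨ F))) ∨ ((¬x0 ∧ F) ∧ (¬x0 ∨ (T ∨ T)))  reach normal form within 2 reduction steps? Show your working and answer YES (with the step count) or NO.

Answer: NO — after 2 steps the term is (¬x0 ∧ F) ∧ (¬x0 ∨ (T ∨ T)), not yet normal

Derivation:
  start: (F ∧ (¬F ∧ (T ∨ F))) ∨ ((¬x0 ∧ F) ∧ (¬x0 ∨ (T ∨ T)))
  step 1: F ∨ ((¬x0 ∧ F) ∧ (¬x0 ∨ (T ∨ T)))
  step 2: (¬x0 ∧ F) ∧ (¬x0 ∨ (T ∨ T))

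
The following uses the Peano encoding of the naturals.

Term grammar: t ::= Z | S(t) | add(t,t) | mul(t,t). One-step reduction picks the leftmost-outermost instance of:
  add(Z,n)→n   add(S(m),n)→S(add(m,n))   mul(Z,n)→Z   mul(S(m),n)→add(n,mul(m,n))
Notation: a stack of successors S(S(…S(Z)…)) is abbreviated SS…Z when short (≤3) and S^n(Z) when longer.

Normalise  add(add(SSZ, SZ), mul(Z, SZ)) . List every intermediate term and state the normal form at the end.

Answer: normal form = SSSZ  (in 8 steps)

Derivation:
  start: add(add(SSZ, SZ), mul(Z, SZ))
  step 1: add(S(add(SZ, SZ)), mul(Z, SZ))
  step 2: S(add(add(SZ, SZ), mul(Z, SZ)))
  step 3: S(add(S(add(Z, SZ)), mul(Z, SZ)))
  step 4: S(S(add(add(Z, SZ), mul(Z, SZ))))
  step 5: S(S(add(SZ, mul(Z, SZ))))
  step 6: S(S(S(add(Z, mul(Z, SZ)))))
  step 7: S(S(S(mul(Z, SZ))))
  step 8: SSSZ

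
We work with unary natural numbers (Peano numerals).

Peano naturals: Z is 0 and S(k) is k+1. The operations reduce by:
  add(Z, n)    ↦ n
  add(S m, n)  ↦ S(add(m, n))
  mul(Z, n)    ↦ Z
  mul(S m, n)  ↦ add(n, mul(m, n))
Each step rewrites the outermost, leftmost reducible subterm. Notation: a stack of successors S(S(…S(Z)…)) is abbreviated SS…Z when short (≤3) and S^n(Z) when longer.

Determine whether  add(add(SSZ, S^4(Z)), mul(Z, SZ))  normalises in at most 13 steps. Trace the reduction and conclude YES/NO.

  start: add(add(SSZ, S^4(Z)), mul(Z, SZ))
  →1  add(S(add(SZ, S^4(Z))), mul(Z, SZ))
  →2  S(add(add(SZ, S^4(Z)), mul(Z, SZ)))
  →3  S(add(S(add(Z, S^4(Z))), mul(Z, SZ)))
  →4  S(S(add(add(Z, S^4(Z)), mul(Z, SZ))))
  →5  S(S(add(S^4(Z), mul(Z, SZ))))
  →6  S(S(S(add(SSSZ, mul(Z, SZ)))))
  →7  S(S(S(S(add(SSZ, mul(Z, SZ))))))
  →8  S(S(S(S(S(add(SZ, mul(Z, SZ)))))))
  →9  S(S(S(S(S(S(add(Z, mul(Z, SZ))))))))
  →10  S(S(S(S(S(S(mul(Z, SZ)))))))
  →11  S^6(Z)

Answer: YES — reaches normal form S^6(Z) in 11 ≤ 13 steps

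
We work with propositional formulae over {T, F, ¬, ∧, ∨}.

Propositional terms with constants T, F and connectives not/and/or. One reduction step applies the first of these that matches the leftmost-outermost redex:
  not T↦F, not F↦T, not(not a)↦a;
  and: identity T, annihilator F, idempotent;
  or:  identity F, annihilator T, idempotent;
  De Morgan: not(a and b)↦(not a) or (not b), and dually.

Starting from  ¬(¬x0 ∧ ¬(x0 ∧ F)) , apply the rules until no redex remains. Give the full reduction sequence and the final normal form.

  start: ¬(¬x0 ∧ ¬(x0 ∧ F))
  step 1: ¬¬x0 ∨ ¬¬(x0 ∧ F)
  step 2: x0 ∨ ¬¬(x0 ∧ F)
  step 3: x0 ∨ (x0 ∧ F)
  step 4: x0 ∨ F
  step 5: x0

Answer: normal form = x0  (in 5 steps)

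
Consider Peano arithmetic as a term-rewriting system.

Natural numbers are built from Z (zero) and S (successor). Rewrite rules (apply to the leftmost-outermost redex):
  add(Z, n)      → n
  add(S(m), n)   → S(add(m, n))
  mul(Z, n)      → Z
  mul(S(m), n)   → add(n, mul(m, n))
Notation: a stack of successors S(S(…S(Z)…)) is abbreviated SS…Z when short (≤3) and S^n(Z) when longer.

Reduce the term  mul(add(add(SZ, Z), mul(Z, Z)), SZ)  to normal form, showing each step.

  start: mul(add(add(SZ, Z), mul(Z, Z)), SZ)
  [1] mul(add(S(add(Z, Z)), mul(Z, Z)), SZ)
  [2] mul(S(add(add(Z, Z), mul(Z, Z))), SZ)
  [3] add(SZ, mul(add(add(Z, Z), mul(Z, Z)), SZ))
  [4] S(add(Z, mul(add(add(Z, Z), mul(Z, Z)), SZ)))
  [5] S(mul(add(add(Z, Z), mul(Z, Z)), SZ))
  [6] S(mul(add(Z, mul(Z, Z)), SZ))
  [7] S(mul(mul(Z, Z), SZ))
  [8] S(mul(Z, SZ))
  [9] SZ

Answer: normal form = SZ  (in 9 steps)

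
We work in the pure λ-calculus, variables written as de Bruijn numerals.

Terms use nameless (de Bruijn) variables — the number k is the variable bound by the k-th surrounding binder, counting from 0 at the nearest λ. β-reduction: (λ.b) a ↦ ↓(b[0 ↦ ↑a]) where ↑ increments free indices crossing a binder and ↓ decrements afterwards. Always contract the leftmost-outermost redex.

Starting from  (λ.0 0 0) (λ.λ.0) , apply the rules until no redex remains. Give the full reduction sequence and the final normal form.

  start: (λ.0 0 0) (λ.λ.0)
  [1] (λ.λ.0) (λ.λ.0) (λ.λ.0)
  [2] (λ.0) (λ.λ.0)
  [3] λ.λ.0

Answer: normal form = λ.λ.0  (in 3 steps)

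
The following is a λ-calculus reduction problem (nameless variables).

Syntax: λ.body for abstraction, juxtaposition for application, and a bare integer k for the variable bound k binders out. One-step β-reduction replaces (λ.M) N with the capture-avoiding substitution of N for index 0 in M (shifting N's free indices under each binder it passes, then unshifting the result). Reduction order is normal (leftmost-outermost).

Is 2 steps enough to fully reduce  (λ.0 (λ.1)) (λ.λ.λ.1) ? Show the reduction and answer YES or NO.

Answer: YES — reaches normal form λ.λ.1 in 2 ≤ 2 steps

Derivation:
  start: (λ.0 (λ.1)) (λ.λ.λ.1)
  →1  (λ.λ.λ.1) (λ.λ.λ.λ.1)
  →2  λ.λ.1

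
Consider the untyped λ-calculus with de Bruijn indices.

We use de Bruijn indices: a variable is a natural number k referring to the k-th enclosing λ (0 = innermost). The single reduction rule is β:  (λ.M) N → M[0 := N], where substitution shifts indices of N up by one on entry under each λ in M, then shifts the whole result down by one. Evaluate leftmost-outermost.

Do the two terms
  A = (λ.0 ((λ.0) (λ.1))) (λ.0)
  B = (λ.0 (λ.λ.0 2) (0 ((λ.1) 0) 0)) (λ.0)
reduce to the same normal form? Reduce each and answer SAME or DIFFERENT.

Answer: DIFFERENT — A ⇓ λ.λ.0, B ⇓ λ.0 (λ.0)

Derivation:
Term A:
  start: (λ.0 ((λ.0) (λ.1))) (λ.0)
  [1] (λ.0) ((λ.0) (λ.λ.0))
  [2] (λ.0) (λ.λ.0)
  [3] λ.λ.0

Term B:
  start: (λ.0 (λ.λ.0 2) (0 ((λ.1) 0) 0)) (λ.0)
  [1] (λ.0) (λ.λ.0 (λ.0)) ((λ.0) ((λ.λ.0) (λ.0)) (λ.0))
  [2] (λ.λ.0 (λ.0)) ((λ.0) ((λ.λ.0) (λ.0)) (λ.0))
  [3] λ.0 (λ.0)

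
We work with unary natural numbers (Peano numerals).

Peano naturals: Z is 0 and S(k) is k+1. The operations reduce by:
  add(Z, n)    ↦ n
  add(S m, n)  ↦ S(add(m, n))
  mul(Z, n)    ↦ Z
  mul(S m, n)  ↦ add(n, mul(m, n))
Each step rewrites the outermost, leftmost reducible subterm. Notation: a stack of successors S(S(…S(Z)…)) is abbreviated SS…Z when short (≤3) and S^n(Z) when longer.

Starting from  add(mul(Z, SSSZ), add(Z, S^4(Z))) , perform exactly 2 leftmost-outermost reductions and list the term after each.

Answer: after 2 steps: add(Z, S^4(Z))

Working:
  start: add(mul(Z, SSSZ), add(Z, S^4(Z)))
  step 1: add(Z, add(Z, S^4(Z)))
  step 2: add(Z, S^4(Z))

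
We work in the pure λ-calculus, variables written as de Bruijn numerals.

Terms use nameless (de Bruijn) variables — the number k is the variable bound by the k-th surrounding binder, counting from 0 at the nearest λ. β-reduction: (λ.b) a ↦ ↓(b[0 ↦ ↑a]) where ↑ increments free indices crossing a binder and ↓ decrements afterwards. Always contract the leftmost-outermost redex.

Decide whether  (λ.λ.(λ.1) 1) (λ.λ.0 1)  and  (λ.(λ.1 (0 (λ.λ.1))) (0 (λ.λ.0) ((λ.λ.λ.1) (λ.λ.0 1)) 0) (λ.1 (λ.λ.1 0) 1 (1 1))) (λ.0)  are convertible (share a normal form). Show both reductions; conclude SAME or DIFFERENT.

Term A:
  start: (λ.λ.(λ.1) 1) (λ.λ.0 1)
  →1  λ.(λ.1) (λ.λ.0 1)
  →2  λ.0

Term B:
  start: (λ.(λ.1 (0 (λ.λ.1))) (0 (λ.λ.0) ((λ.λ.λ.1) (λ.λ.0 1)) 0) (λ.1 (λ.λ.1 0) 1 (1 1))) (λ.0)
  →1  (λ.(λ.0) (0 (λ.λ.1))) ((λ.0) (λ.λ.0) ((λ.λ.λ.1) (λ.λ.0 1)) (λ.0)) (λ.(λ.0) (λ.λ.1 0) (λ.0) ((λ.0) (λ.0)))
  →2  (λ.0) ((λ.0) (λ.λ.0) ((λ.λ.λ.1) (λ.λ.0 1)) (λ.0) (λ.λ.1)) (λ.(λ.0) (λ.λ.1 0) (λ.0) ((λ.0) (λ.0)))
  →3  (λ.0) (λ.λ.0) ((λ.λ.λ.1) (λ.λ.0 1)) (λ.0) (λ.λ.1) (λ.(λ.0) (λ.λ.1 0) (λ.0) ((λ.0) (λ.0)))
  →4  (λ.λ.0) ((λ.λ.λ.1) (λ.λ.0 1)) (λ.0) (λ.λ.1) (λ.(λ.0) (λ.λ.1 0) (λ.0) ((λ.0) (λ.0)))
  →5  (λ.0) (λ.0) (λ.λ.1) (λ.(λ.0) (λ.λ.1 0) (λ.0) ((λ.0) (λ.0)))
  →6  (λ.0) (λ.λ.1) (λ.(λ.0) (λ.λ.1 0) (λ.0) ((λ.0) (λ.0)))
  →7  (λ.λ.1) (λ.(λ.0) (λ.λ.1 0) (λ.0) ((λ.0) (λ.0)))
  →8  λ.λ.(λ.0) (λ.λ.1 0) (λ.0) ((λ.0) (λ.0))
  →9  λ.λ.(λ.λ.1 0) (λ.0) ((λ.0) (λ.0))
  →10  λ.λ.(λ.(λ.0) 0) ((λ.0) (λ.0))
  →11  λ.λ.(λ.0) ((λ.0) (λ.0))
  →12  λ.λ.(λ.0) (λ.0)
  →13  λ.λ.λ.0

Answer: DIFFERENT — A ⇓ λ.0, B ⇓ λ.λ.λ.0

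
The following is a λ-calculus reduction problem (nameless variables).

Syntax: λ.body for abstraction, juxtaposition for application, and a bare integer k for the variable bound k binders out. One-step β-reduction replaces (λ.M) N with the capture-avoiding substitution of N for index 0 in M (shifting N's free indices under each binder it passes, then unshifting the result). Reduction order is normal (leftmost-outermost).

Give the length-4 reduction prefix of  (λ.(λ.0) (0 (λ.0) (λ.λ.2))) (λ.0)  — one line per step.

  start: (λ.(λ.0) (0 (λ.0) (λ.λ.2))) (λ.0)
  [1] (λ.0) ((λ.0) (λ.0) (λ.λ.λ.0))
  [2] (λ.0) (λ.0) (λ.λ.λ.0)
  [3] (λ.0) (λ.λ.λ.0)
  [4] λ.λ.λ.0

Answer: after 4 steps: λ.λ.λ.0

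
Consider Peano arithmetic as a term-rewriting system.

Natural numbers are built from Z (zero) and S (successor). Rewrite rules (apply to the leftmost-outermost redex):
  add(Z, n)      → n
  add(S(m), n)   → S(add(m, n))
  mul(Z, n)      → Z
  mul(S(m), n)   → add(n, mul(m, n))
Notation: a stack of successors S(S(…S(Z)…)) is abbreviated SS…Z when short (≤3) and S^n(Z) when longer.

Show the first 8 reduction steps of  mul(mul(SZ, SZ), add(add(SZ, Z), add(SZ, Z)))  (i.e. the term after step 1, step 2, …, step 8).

  start: mul(mul(SZ, SZ), add(add(SZ, Z), add(SZ, Z)))
  [1] mul(add(SZ, mul(Z, SZ)), add(add(SZ, Z), add(SZ, Z)))
  [2] mul(S(add(Z, mul(Z, SZ))), add(add(SZ, Z), add(SZ, Z)))
  [3] add(add(add(SZ, Z), add(SZ, Z)), mul(add(Z, mul(Z, SZ)), add(add(SZ, Z), add(SZ, Z))))
  [4] add(add(S(add(Z, Z)), add(SZ, Z)), mul(add(Z, mul(Z, SZ)), add(add(SZ, Z), add(SZ, Z))))
  [5] add(S(add(add(Z, Z), add(SZ, Z))), mul(add(Z, mul(Z, SZ)), add(add(SZ, Z), add(SZ, Z))))
  [6] S(add(add(add(Z, Z), add(SZ, Z)), mul(add(Z, mul(Z, SZ)), add(add(SZ, Z), add(SZ, Z)))))
  [7] S(add(add(Z, add(SZ, Z)), mul(add(Z, mul(Z, SZ)), add(add(SZ, Z), add(SZ, Z)))))
  [8] S(add(add(SZ, Z), mul(add(Z, mul(Z, SZ)), add(add(SZ, Z), add(SZ, Z)))))

Answer: after 8 steps: S(add(add(SZ, Z), mul(add(Z, mul(Z, SZ)), add(add(SZ, Z), add(SZ, Z)))))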